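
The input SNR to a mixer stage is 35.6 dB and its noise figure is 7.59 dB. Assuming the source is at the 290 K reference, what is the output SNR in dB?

28.01 dB

By definition F = SNR_in/SNR_out, so in dB: SNR_out = SNR_in − NF
SNR_out = 35.6 − 7.59 = 28.01 dB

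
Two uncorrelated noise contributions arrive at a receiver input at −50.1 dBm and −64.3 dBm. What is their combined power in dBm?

−49.9 dBm

Convert to linear, add, convert back:
P₁ = 9.77×10⁻⁹ W, P₂ = 3.72×10⁻¹⁰ W
P_tot = 1.01×10⁻⁸ W → 10 log₁₀(P_tot / 10⁻³) = −49.9 dBm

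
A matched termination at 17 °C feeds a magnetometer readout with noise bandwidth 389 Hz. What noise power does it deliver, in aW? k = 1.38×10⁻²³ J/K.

T = 17 °C + 273.15 = 290.15 K
P_n = kTB = 1.38×10⁻²³ × 290.15 × 3.89×10² = 1.56×10⁻¹⁸ W = 1.56 aW

1.56 aW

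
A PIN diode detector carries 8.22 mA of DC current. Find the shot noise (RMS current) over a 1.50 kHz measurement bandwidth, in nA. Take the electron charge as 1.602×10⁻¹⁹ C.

I_n = √(2qI·B)
2qI·B = 2 × 1.602×10⁻¹⁹ × 8.22×10⁻³ × 1.50×10³ = 3.95×10⁻¹⁸ A²
I_n = √(3.95×10⁻¹⁸) = 1.99×10⁻⁹ A = 1.99 nA

1.99 nA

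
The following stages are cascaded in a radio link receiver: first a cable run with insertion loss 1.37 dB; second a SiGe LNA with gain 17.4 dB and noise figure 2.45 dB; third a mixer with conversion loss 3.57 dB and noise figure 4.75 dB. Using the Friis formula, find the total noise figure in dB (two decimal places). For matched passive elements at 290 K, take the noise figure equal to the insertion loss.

3.91 dB

Convert to linear (a loss of L dB is a gain of −L dB): F_i = 10^(NF_i/10), G_i = 10^(G_i,dB/10)
  Stage 1: F_1 = 10^(1.37/10) = 1.371, G_1 = 10^(−1.37/10) = 0.7295
  Stage 2: F_2 = 10^(2.45/10) = 1.758, G_2 = 10^(17.4/10) = 54.95
  Stage 3: F_3 = 10^(4.75/10) = 2.985, G_3 = 10^(−3.57/10) = 0.4395
Friis cascade:
  F = 1.371 + (1.758 − 1)/0.7295 + (2.985 − 1)/40.09 = 2.459
NF = 10 log₁₀(2.459) = 3.91 dB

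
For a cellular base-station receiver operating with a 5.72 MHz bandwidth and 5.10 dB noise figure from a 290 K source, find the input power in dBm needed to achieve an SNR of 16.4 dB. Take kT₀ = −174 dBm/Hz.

Sensitivity = −174 + 10 log₁₀(B) + NF + SNR_min
= −174 + 67.57 + 5.10 + 16.4
= −84.93 dBm → −84.9 dBm

−84.9 dBm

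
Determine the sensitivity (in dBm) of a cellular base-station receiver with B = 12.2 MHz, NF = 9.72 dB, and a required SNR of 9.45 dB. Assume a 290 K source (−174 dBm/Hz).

Sensitivity = −174 + 10 log₁₀(B) + NF + SNR_min
= −174 + 70.86 + 9.72 + 9.45
= −83.97 dBm → −84.0 dBm

−84.0 dBm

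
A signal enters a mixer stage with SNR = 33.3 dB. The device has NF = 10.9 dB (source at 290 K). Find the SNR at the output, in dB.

By definition F = SNR_in/SNR_out, so in dB: SNR_out = SNR_in − NF
SNR_out = 33.3 − 10.9 = 22.4 dB

22.4 dB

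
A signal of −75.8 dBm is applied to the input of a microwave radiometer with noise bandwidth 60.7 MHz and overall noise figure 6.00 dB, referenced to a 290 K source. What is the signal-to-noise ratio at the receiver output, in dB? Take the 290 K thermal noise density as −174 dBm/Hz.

14.4 dB

Noise floor: N = −174 + 10 log₁₀(B) + NF
10 log₁₀(6.07×10⁷) = 77.83 dB
N = −174 + 77.83 + 6.00 = −90.17 dBm
SNR = P_sig − N = −75.8 − (−90.17) = 14.37 dB → 14.4 dB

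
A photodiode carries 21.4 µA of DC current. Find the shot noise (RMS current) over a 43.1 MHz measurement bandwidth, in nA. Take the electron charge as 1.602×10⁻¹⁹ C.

I_n = √(2qI·B)
2qI·B = 2 × 1.602×10⁻¹⁹ × 2.14×10⁻⁵ × 4.31×10⁷ = 2.96×10⁻¹⁶ A²
I_n = √(2.96×10⁻¹⁶) = 1.72×10⁻⁸ A = 17.2 nA

17.2 nA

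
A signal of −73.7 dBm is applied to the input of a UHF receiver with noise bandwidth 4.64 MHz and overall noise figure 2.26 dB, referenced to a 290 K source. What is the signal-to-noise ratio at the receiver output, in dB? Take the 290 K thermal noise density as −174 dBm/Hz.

31.4 dB

Noise floor: N = −174 + 10 log₁₀(B) + NF
10 log₁₀(4.64×10⁶) = 66.67 dB
N = −174 + 66.67 + 2.26 = −105.07 dBm
SNR = P_sig − N = −73.7 − (−105.07) = 31.37 dB → 31.4 dB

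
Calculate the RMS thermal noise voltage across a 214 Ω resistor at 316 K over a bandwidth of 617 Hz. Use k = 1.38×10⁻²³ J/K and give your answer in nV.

48.0 nV

V_n = √(4kTRB)
4kTRB = 4 × 1.38×10⁻²³ × 316 × 2.14×10² × 6.17×10² = 2.30×10⁻¹⁵ V²
V_n = √(2.30×10⁻¹⁵) = 4.80×10⁻⁸ V = 48.0 nV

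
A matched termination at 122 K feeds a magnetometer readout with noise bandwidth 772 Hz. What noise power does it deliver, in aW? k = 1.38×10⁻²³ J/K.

P_n = kTB = 1.38×10⁻²³ × 122 × 7.72×10² = 1.30×10⁻¹⁸ W = 1.30 aW

1.30 aW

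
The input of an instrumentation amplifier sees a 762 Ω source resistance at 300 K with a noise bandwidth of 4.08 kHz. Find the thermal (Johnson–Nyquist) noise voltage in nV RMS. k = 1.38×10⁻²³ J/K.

227 nV

V_n = √(4kTRB)
4kTRB = 4 × 1.38×10⁻²³ × 300 × 7.62×10² × 4.08×10³ = 5.15×10⁻¹⁴ V²
V_n = √(5.15×10⁻¹⁴) = 2.27×10⁻⁷ V = 227 nV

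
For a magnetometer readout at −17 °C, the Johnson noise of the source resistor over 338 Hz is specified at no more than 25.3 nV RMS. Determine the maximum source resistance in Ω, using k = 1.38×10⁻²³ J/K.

T = −17 °C + 273.15 = 256.15 K
Johnson–Nyquist: V_n = √(4kTRB) ⇒ R = V_n² / (4kTB)
4kTB = 4 × 1.38×10⁻²³ × 256.15 × 3.38×10² = 4.78×10⁻¹⁸
R = (2.53×10⁻⁸)² / 4.78×10⁻¹⁸ = 1.34×10² Ω = 134 Ω

134 Ω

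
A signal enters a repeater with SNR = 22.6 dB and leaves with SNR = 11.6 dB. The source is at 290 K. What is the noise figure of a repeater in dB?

NF (dB) = SNR_in(dB) − SNR_out(dB) when the source is at T₀
NF = 22.6 − 11.6 = 11.0 dB

11.0 dB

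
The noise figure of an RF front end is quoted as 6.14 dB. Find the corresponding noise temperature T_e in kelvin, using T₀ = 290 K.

902 K

F = 10^(6.14/10) = 4.1115
T_e = (F − 1)·T₀ = (4.1115 − 1) × 290 = 902 K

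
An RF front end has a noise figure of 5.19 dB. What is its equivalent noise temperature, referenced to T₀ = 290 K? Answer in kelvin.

668 K

F = 10^(5.19/10) = 3.3037
T_e = (F − 1)·T₀ = (3.3037 − 1) × 290 = 668 K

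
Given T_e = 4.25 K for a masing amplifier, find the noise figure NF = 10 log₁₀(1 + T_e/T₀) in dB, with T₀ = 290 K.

F = 1 + T_e/T₀ = 1 + 4.25/290 = 1.01466
NF = 10 log₁₀(1.01466) = 0.063 dB

0.063 dB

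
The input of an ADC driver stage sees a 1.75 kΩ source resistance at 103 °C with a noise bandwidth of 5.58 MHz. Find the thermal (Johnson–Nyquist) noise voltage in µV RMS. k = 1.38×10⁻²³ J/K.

14.2 µV

T = 103 °C + 273.15 = 376.15 K
V_n = √(4kTRB)
4kTRB = 4 × 1.38×10⁻²³ × 376.15 × 1.75×10³ × 5.58×10⁶ = 2.03×10⁻¹⁰ V²
V_n = √(2.03×10⁻¹⁰) = 1.42×10⁻⁵ V = 14.2 µV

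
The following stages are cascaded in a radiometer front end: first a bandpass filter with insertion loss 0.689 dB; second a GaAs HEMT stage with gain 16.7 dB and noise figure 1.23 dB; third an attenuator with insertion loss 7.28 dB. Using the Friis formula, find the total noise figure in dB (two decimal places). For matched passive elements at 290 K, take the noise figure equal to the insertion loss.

Convert to linear (a loss of L dB is a gain of −L dB): F_i = 10^(NF_i/10), G_i = 10^(G_i,dB/10)
  Stage 1: F_1 = 10^(0.689/10) = 1.172, G_1 = 10^(−0.689/10) = 0.8533
  Stage 2: F_2 = 10^(1.23/10) = 1.327, G_2 = 10^(16.7/10) = 46.77
  Stage 3: F_3 = 10^(7.28/10) = 5.346, G_3 = 10^(−7.28/10) = 0.1871
Friis cascade:
  F = 1.172 + (1.327 − 1)/0.8533 + (5.346 − 1)/39.91 = 1.664
NF = 10 log₁₀(1.664) = 2.21 dB

2.21 dB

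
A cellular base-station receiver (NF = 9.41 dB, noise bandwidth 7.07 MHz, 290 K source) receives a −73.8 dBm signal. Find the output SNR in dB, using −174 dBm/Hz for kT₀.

22.3 dB

Noise floor: N = −174 + 10 log₁₀(B) + NF
10 log₁₀(7.07×10⁶) = 68.49 dB
N = −174 + 68.49 + 9.41 = −96.10 dBm
SNR = P_sig − N = −73.8 − (−96.10) = 22.30 dB → 22.3 dB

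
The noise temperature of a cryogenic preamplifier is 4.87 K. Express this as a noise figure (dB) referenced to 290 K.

0.072 dB

F = 1 + T_e/T₀ = 1 + 4.87/290 = 1.01679
NF = 10 log₁₀(1.01679) = 0.072 dB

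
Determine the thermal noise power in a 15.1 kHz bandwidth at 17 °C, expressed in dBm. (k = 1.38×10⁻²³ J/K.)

T = 17 °C + 273.15 = 290.15 K
P_n = kTB = 1.38×10⁻²³ × 290.15 × 1.51×10⁴ = 6.05×10⁻¹⁷ W
In dBm: 10 log₁₀(6.05×10⁻¹⁷ / 10⁻³) = −132.2 dBm

−132.2 dBm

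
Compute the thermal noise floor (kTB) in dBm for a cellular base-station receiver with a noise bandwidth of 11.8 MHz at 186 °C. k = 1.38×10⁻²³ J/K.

−101.3 dBm

T = 186 °C + 273.15 = 459.15 K
P_n = kTB = 1.38×10⁻²³ × 459.15 × 1.18×10⁷ = 7.48×10⁻¹⁴ W
In dBm: 10 log₁₀(7.48×10⁻¹⁴ / 10⁻³) = −101.3 dBm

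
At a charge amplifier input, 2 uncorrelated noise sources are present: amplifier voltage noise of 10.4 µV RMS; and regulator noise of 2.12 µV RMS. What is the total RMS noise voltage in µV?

10.6 µV

Uncorrelated sources add in power (mean-square): V_tot = √(ΣV_i²)
V_tot = √[(1.04×10⁻⁵)² + (2.12×10⁻⁶)²] = 1.06×10⁻⁵ V = 10.6 µV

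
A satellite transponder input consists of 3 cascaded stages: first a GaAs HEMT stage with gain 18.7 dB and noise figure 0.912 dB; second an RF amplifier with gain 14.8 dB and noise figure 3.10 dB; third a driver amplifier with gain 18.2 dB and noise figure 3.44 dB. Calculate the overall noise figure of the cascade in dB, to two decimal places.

Convert to linear (a loss of L dB is a gain of −L dB): F_i = 10^(NF_i/10), G_i = 10^(G_i,dB/10)
  Stage 1: F_1 = 10^(0.912/10) = 1.234, G_1 = 10^(18.7/10) = 74.13
  Stage 2: F_2 = 10^(3.10/10) = 2.042, G_2 = 10^(14.8/10) = 30.20
  Stage 3: F_3 = 10^(3.44/10) = 2.208, G_3 = 10^(18.2/10) = 66.07
Friis cascade:
  F = 1.234 + (2.042 − 1)/74.13 + (2.208 − 1)/2239 = 1.248
NF = 10 log₁₀(1.248) = 0.96 dB

0.96 dB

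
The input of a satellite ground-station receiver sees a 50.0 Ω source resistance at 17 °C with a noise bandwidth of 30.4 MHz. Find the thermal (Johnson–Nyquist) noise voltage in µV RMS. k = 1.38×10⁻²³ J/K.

4.93 µV

T = 17 °C + 273.15 = 290.15 K
V_n = √(4kTRB)
4kTRB = 4 × 1.38×10⁻²³ × 290.15 × 5.00×10¹ × 3.04×10⁷ = 2.43×10⁻¹¹ V²
V_n = √(2.43×10⁻¹¹) = 4.93×10⁻⁶ V = 4.93 µV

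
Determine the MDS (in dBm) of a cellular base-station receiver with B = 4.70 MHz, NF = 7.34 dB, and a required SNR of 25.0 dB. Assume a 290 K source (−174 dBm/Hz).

−74.9 dBm

Sensitivity = −174 + 10 log₁₀(B) + NF + SNR_min
= −174 + 66.72 + 7.34 + 25.0
= −74.94 dBm → −74.9 dBm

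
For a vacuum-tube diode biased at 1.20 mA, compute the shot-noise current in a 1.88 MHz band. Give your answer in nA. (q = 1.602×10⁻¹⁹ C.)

I_n = √(2qI·B)
2qI·B = 2 × 1.602×10⁻¹⁹ × 1.20×10⁻³ × 1.88×10⁶ = 7.23×10⁻¹⁶ A²
I_n = √(7.23×10⁻¹⁶) = 2.69×10⁻⁸ A = 26.9 nA

26.9 nA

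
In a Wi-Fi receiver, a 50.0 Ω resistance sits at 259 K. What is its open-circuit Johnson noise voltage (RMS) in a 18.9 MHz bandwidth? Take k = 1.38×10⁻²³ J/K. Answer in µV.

3.68 µV

V_n = √(4kTRB)
4kTRB = 4 × 1.38×10⁻²³ × 259 × 5.00×10¹ × 1.89×10⁷ = 1.35×10⁻¹¹ V²
V_n = √(1.35×10⁻¹¹) = 3.68×10⁻⁶ V = 3.68 µV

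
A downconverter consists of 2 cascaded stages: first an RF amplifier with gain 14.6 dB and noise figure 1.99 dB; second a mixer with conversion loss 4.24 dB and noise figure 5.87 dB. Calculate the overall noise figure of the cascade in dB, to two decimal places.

2.25 dB

Convert to linear (a loss of L dB is a gain of −L dB): F_i = 10^(NF_i/10), G_i = 10^(G_i,dB/10)
  Stage 1: F_1 = 10^(1.99/10) = 1.581, G_1 = 10^(14.6/10) = 28.84
  Stage 2: F_2 = 10^(5.87/10) = 3.864, G_2 = 10^(−4.24/10) = 0.3767
Friis cascade:
  F = 1.581 + (3.864 − 1)/28.84 = 1.681
NF = 10 log₁₀(1.681) = 2.25 dB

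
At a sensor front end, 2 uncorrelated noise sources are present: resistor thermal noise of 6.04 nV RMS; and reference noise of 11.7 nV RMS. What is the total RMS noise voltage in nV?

Uncorrelated sources add in power (mean-square): V_tot = √(ΣV_i²)
V_tot = √[(6.04×10⁻⁹)² + (1.17×10⁻⁸)²] = 1.32×10⁻⁸ V = 13.2 nV

13.2 nV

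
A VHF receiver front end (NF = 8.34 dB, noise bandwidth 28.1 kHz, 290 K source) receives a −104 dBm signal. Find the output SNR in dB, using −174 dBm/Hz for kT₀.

Noise floor: N = −174 + 10 log₁₀(B) + NF
10 log₁₀(2.81×10⁴) = 44.49 dB
N = −174 + 44.49 + 8.34 = −121.17 dBm
SNR = P_sig − N = −104 − (−121.17) = 17.17 dB → 17.2 dB

17.2 dB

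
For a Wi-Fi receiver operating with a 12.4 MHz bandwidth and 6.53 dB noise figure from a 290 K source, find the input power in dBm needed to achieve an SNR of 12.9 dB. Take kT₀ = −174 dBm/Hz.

−83.6 dBm

Sensitivity = −174 + 10 log₁₀(B) + NF + SNR_min
= −174 + 70.93 + 6.53 + 12.9
= −83.64 dBm → −83.6 dBm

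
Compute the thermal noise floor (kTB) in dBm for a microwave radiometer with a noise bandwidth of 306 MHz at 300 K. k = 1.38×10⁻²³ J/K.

−89.0 dBm

P_n = kTB = 1.38×10⁻²³ × 300 × 3.06×10⁸ = 1.27×10⁻¹² W
In dBm: 10 log₁₀(1.27×10⁻¹² / 10⁻³) = −89.0 dBm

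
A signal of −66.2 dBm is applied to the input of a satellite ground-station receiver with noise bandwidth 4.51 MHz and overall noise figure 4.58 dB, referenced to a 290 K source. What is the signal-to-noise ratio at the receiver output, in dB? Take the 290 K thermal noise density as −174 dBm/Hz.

36.7 dB

Noise floor: N = −174 + 10 log₁₀(B) + NF
10 log₁₀(4.51×10⁶) = 66.54 dB
N = −174 + 66.54 + 4.58 = −102.88 dBm
SNR = P_sig − N = −66.2 − (−102.88) = 36.68 dB → 36.7 dB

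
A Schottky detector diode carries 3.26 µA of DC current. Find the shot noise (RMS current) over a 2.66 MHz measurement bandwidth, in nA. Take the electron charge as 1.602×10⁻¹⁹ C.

1.67 nA

I_n = √(2qI·B)
2qI·B = 2 × 1.602×10⁻¹⁹ × 3.26×10⁻⁶ × 2.66×10⁶ = 2.78×10⁻¹⁸ A²
I_n = √(2.78×10⁻¹⁸) = 1.67×10⁻⁹ A = 1.67 nA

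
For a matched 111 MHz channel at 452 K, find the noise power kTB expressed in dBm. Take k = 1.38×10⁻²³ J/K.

−91.6 dBm

P_n = kTB = 1.38×10⁻²³ × 452 × 1.11×10⁸ = 6.92×10⁻¹³ W
In dBm: 10 log₁₀(6.92×10⁻¹³ / 10⁻³) = −91.6 dBm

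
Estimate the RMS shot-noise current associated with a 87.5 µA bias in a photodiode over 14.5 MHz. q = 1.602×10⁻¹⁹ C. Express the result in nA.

I_n = √(2qI·B)
2qI·B = 2 × 1.602×10⁻¹⁹ × 8.75×10⁻⁵ × 1.45×10⁷ = 4.07×10⁻¹⁶ A²
I_n = √(4.07×10⁻¹⁶) = 2.02×10⁻⁸ A = 20.2 nA

20.2 nA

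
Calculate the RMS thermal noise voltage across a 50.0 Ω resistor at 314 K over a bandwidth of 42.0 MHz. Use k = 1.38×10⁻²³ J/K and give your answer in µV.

6.03 µV

V_n = √(4kTRB)
4kTRB = 4 × 1.38×10⁻²³ × 314 × 5.00×10¹ × 4.20×10⁷ = 3.64×10⁻¹¹ V²
V_n = √(3.64×10⁻¹¹) = 6.03×10⁻⁶ V = 6.03 µV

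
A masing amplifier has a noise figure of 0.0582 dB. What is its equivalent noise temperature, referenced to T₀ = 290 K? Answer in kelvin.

3.91 K

F = 10^(0.0582/10) = 1.01349
T_e = (F − 1)·T₀ = (1.01349 − 1) × 290 = 3.91 K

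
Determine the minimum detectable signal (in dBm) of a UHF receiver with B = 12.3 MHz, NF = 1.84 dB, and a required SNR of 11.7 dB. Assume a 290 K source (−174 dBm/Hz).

−89.6 dBm

Sensitivity = −174 + 10 log₁₀(B) + NF + SNR_min
= −174 + 70.9 + 1.84 + 11.7
= −89.56 dBm → −89.6 dBm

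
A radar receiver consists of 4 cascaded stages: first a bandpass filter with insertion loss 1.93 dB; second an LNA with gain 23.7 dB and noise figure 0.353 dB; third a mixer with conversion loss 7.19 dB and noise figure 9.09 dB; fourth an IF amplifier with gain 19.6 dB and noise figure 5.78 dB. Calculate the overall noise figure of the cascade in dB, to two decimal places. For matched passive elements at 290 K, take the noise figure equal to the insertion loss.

Convert to linear (a loss of L dB is a gain of −L dB): F_i = 10^(NF_i/10), G_i = 10^(G_i,dB/10)
  Stage 1: F_1 = 10^(1.93/10) = 1.560, G_1 = 10^(−1.93/10) = 0.6412
  Stage 2: F_2 = 10^(0.353/10) = 1.085, G_2 = 10^(23.7/10) = 234.4
  Stage 3: F_3 = 10^(9.09/10) = 8.110, G_3 = 10^(−7.19/10) = 0.1910
  Stage 4: F_4 = 10^(5.78/10) = 3.784, G_4 = 10^(19.6/10) = 91.20
Friis cascade:
  F = 1.560 + (1.085 − 1)/0.6412 + (8.110 − 1)/150.3 + (3.784 − 1)/28.71 = 1.836
NF = 10 log₁₀(1.836) = 2.64 dB

2.64 dB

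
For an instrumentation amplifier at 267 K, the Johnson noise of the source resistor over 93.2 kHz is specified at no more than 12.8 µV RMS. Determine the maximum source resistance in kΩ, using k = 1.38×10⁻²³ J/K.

119 kΩ

Johnson–Nyquist: V_n = √(4kTRB) ⇒ R = V_n² / (4kTB)
4kTB = 4 × 1.38×10⁻²³ × 267 × 9.32×10⁴ = 1.37×10⁻¹⁵
R = (1.28×10⁻⁵)² / 1.37×10⁻¹⁵ = 1.19×10⁵ Ω = 119 kΩ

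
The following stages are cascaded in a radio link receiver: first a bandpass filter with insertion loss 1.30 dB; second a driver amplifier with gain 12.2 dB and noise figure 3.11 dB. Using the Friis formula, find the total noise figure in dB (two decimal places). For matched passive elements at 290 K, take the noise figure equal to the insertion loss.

Convert to linear (a loss of L dB is a gain of −L dB): F_i = 10^(NF_i/10), G_i = 10^(G_i,dB/10)
  Stage 1: F_1 = 10^(1.30/10) = 1.349, G_1 = 10^(−1.30/10) = 0.7413
  Stage 2: F_2 = 10^(3.11/10) = 2.046, G_2 = 10^(12.2/10) = 16.60
Friis cascade:
  F = 1.349 + (2.046 − 1)/0.7413 = 2.761
NF = 10 log₁₀(2.761) = 4.41 dB

4.41 dB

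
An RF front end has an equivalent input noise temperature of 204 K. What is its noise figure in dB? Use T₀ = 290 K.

2.31 dB

F = 1 + T_e/T₀ = 1 + 204/290 = 1.70345
NF = 10 log₁₀(1.70345) = 2.31 dB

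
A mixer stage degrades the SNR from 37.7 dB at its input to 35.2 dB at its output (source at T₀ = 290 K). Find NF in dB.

2.5 dB

NF (dB) = SNR_in(dB) − SNR_out(dB) when the source is at T₀
NF = 37.7 − 35.2 = 2.5 dB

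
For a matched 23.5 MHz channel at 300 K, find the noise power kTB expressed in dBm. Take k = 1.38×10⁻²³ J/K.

P_n = kTB = 1.38×10⁻²³ × 300 × 2.35×10⁷ = 9.73×10⁻¹⁴ W
In dBm: 10 log₁₀(9.73×10⁻¹⁴ / 10⁻³) = −100.1 dBm

−100.1 dBm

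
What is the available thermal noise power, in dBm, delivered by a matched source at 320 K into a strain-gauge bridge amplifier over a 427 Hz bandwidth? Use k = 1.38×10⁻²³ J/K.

−147.2 dBm

P_n = kTB = 1.38×10⁻²³ × 320 × 4.27×10² = 1.89×10⁻¹⁸ W
In dBm: 10 log₁₀(1.89×10⁻¹⁸ / 10⁻³) = −147.2 dBm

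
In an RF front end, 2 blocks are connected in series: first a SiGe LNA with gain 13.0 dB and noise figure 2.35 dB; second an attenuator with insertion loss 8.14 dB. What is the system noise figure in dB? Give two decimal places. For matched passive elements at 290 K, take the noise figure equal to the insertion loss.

3.00 dB

Convert to linear (a loss of L dB is a gain of −L dB): F_i = 10^(NF_i/10), G_i = 10^(G_i,dB/10)
  Stage 1: F_1 = 10^(2.35/10) = 1.718, G_1 = 10^(13.0/10) = 19.95
  Stage 2: F_2 = 10^(8.14/10) = 6.516, G_2 = 10^(−8.14/10) = 0.1535
Friis cascade:
  F = 1.718 + (6.516 − 1)/19.95 = 1.994
NF = 10 log₁₀(1.994) = 3.00 dB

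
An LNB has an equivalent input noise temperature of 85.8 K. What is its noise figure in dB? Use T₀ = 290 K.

1.13 dB

F = 1 + T_e/T₀ = 1 + 85.8/290 = 1.29586
NF = 10 log₁₀(1.29586) = 1.13 dB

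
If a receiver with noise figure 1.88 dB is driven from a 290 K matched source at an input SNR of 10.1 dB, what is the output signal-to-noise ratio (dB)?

8.22 dB

By definition F = SNR_in/SNR_out, so in dB: SNR_out = SNR_in − NF
SNR_out = 10.1 − 1.88 = 8.22 dB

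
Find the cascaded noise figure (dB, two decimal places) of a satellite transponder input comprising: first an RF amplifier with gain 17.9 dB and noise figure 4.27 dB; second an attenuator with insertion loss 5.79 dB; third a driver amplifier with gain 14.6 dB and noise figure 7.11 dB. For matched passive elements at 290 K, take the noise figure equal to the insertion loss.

4.73 dB

Convert to linear (a loss of L dB is a gain of −L dB): F_i = 10^(NF_i/10), G_i = 10^(G_i,dB/10)
  Stage 1: F_1 = 10^(4.27/10) = 2.673, G_1 = 10^(17.9/10) = 61.66
  Stage 2: F_2 = 10^(5.79/10) = 3.793, G_2 = 10^(−5.79/10) = 0.2636
  Stage 3: F_3 = 10^(7.11/10) = 5.140, G_3 = 10^(14.6/10) = 28.84
Friis cascade:
  F = 2.673 + (3.793 − 1)/61.66 + (5.140 − 1)/16.26 = 2.973
NF = 10 log₁₀(2.973) = 4.73 dB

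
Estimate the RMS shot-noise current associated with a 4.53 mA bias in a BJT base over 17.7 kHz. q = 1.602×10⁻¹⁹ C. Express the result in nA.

5.07 nA

I_n = √(2qI·B)
2qI·B = 2 × 1.602×10⁻¹⁹ × 4.53×10⁻³ × 1.77×10⁴ = 2.57×10⁻¹⁷ A²
I_n = √(2.57×10⁻¹⁷) = 5.07×10⁻⁹ A = 5.07 nA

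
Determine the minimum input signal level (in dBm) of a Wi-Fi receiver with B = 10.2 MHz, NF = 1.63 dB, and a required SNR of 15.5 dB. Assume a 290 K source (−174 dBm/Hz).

Sensitivity = −174 + 10 log₁₀(B) + NF + SNR_min
= −174 + 70.09 + 1.63 + 15.5
= −86.78 dBm → −86.8 dBm

−86.8 dBm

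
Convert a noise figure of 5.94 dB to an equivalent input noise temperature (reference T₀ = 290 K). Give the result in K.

F = 10^(5.94/10) = 3.92645
T_e = (F − 1)·T₀ = (3.92645 − 1) × 290 = 849 K

849 K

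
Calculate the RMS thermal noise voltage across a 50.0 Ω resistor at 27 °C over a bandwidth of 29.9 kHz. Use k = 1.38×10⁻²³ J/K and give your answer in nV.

157 nV

T = 27 °C + 273.15 = 300.15 K
V_n = √(4kTRB)
4kTRB = 4 × 1.38×10⁻²³ × 300.15 × 5.00×10¹ × 2.99×10⁴ = 2.48×10⁻¹⁴ V²
V_n = √(2.48×10⁻¹⁴) = 1.57×10⁻⁷ V = 157 nV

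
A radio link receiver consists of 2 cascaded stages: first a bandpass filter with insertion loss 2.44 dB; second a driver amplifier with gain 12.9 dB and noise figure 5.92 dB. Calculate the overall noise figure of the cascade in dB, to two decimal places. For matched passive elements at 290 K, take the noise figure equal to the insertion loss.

Convert to linear (a loss of L dB is a gain of −L dB): F_i = 10^(NF_i/10), G_i = 10^(G_i,dB/10)
  Stage 1: F_1 = 10^(2.44/10) = 1.754, G_1 = 10^(−2.44/10) = 0.5702
  Stage 2: F_2 = 10^(5.92/10) = 3.908, G_2 = 10^(12.9/10) = 19.50
Friis cascade:
  F = 1.754 + (3.908 − 1)/0.5702 = 6.855
NF = 10 log₁₀(6.855) = 8.36 dB

8.36 dB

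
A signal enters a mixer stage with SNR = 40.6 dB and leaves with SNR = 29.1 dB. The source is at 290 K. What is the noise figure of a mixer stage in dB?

NF (dB) = SNR_in(dB) − SNR_out(dB) when the source is at T₀
NF = 40.6 − 29.1 = 11.5 dB

11.5 dB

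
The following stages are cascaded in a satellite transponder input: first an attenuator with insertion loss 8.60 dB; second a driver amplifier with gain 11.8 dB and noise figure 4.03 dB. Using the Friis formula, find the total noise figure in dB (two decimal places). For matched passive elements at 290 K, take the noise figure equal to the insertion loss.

Convert to linear (a loss of L dB is a gain of −L dB): F_i = 10^(NF_i/10), G_i = 10^(G_i,dB/10)
  Stage 1: F_1 = 10^(8.60/10) = 7.244, G_1 = 10^(−8.60/10) = 0.1380
  Stage 2: F_2 = 10^(4.03/10) = 2.529, G_2 = 10^(11.8/10) = 15.14
Friis cascade:
  F = 7.244 + (2.529 − 1)/0.1380 = 18.32
NF = 10 log₁₀(18.32) = 12.63 dB

12.63 dB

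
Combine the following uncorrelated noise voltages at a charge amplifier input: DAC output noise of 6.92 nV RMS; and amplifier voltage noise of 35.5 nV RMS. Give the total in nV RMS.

Uncorrelated sources add in power (mean-square): V_tot = √(ΣV_i²)
V_tot = √[(6.92×10⁻⁹)² + (3.55×10⁻⁸)²] = 3.62×10⁻⁸ V = 36.2 nV

36.2 nV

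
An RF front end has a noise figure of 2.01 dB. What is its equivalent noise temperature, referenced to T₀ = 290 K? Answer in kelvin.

171 K

F = 10^(2.01/10) = 1.58855
T_e = (F − 1)·T₀ = (1.58855 − 1) × 290 = 171 K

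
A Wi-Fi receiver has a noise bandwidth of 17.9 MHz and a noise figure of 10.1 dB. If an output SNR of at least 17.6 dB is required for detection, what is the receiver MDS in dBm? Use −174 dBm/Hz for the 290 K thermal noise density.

Sensitivity = −174 + 10 log₁₀(B) + NF + SNR_min
= −174 + 72.53 + 10.1 + 17.6
= −73.77 dBm → −73.8 dBm

−73.8 dBm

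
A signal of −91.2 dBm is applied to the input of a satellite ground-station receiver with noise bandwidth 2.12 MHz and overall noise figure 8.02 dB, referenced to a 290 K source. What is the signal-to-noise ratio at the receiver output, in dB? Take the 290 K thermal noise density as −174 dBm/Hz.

11.5 dB

Noise floor: N = −174 + 10 log₁₀(B) + NF
10 log₁₀(2.12×10⁶) = 63.26 dB
N = −174 + 63.26 + 8.02 = −102.72 dBm
SNR = P_sig − N = −91.2 − (−102.72) = 11.52 dB → 11.5 dB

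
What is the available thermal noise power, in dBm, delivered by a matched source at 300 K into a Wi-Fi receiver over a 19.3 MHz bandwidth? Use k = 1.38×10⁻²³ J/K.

−101.0 dBm

P_n = kTB = 1.38×10⁻²³ × 300 × 1.93×10⁷ = 7.99×10⁻¹⁴ W
In dBm: 10 log₁₀(7.99×10⁻¹⁴ / 10⁻³) = −101.0 dBm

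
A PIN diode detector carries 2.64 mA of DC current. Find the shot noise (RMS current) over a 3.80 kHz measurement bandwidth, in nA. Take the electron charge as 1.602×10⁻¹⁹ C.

1.79 nA

I_n = √(2qI·B)
2qI·B = 2 × 1.602×10⁻¹⁹ × 2.64×10⁻³ × 3.80×10³ = 3.21×10⁻¹⁸ A²
I_n = √(3.21×10⁻¹⁸) = 1.79×10⁻⁹ A = 1.79 nA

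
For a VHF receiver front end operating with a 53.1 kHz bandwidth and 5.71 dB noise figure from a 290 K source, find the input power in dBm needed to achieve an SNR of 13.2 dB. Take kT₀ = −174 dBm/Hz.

−107.8 dBm

Sensitivity = −174 + 10 log₁₀(B) + NF + SNR_min
= −174 + 47.25 + 5.71 + 13.2
= −107.84 dBm → −107.8 dBm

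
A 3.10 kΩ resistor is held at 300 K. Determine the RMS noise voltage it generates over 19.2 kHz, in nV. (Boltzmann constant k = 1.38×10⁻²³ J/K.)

993 nV

V_n = √(4kTRB)
4kTRB = 4 × 1.38×10⁻²³ × 300 × 3.10×10³ × 1.92×10⁴ = 9.86×10⁻¹³ V²
V_n = √(9.86×10⁻¹³) = 9.93×10⁻⁷ V = 993 nV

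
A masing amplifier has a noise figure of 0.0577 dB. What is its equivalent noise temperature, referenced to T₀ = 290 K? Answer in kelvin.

3.88 K

F = 10^(0.0577/10) = 1.01337
T_e = (F − 1)·T₀ = (1.01337 − 1) × 290 = 3.88 K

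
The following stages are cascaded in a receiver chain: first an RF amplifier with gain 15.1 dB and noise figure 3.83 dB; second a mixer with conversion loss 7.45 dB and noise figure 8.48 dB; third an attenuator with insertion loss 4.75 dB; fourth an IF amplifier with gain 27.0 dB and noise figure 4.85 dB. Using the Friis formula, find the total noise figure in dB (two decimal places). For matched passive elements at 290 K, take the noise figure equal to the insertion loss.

Convert to linear (a loss of L dB is a gain of −L dB): F_i = 10^(NF_i/10), G_i = 10^(G_i,dB/10)
  Stage 1: F_1 = 10^(3.83/10) = 2.415, G_1 = 10^(15.1/10) = 32.36
  Stage 2: F_2 = 10^(8.48/10) = 7.047, G_2 = 10^(−7.45/10) = 0.1799
  Stage 3: F_3 = 10^(4.75/10) = 2.985, G_3 = 10^(−4.75/10) = 0.3350
  Stage 4: F_4 = 10^(4.85/10) = 3.055, G_4 = 10^(27.0/10) = 501.2
Friis cascade:
  F = 2.415 + (7.047 − 1)/32.36 + (2.985 − 1)/5.821 + (3.055 − 1)/1.950 = 3.997
NF = 10 log₁₀(3.997) = 6.02 dB

6.02 dB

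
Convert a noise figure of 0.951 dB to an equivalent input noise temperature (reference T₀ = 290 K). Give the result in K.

F = 10^(0.951/10) = 1.2448
T_e = (F − 1)·T₀ = (1.2448 − 1) × 290 = 71.0 K

71.0 K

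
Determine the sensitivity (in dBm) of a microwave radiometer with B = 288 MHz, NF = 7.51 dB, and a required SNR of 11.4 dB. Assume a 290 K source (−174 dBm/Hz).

−70.5 dBm

Sensitivity = −174 + 10 log₁₀(B) + NF + SNR_min
= −174 + 84.59 + 7.51 + 11.4
= −70.50 dBm → −70.5 dBm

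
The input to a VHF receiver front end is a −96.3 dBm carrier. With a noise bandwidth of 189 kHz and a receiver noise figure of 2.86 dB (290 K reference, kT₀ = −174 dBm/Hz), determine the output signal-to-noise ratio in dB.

Noise floor: N = −174 + 10 log₁₀(B) + NF
10 log₁₀(1.89×10⁵) = 52.76 dB
N = −174 + 52.76 + 2.86 = −118.38 dBm
SNR = P_sig − N = −96.3 − (−118.38) = 22.08 dB → 22.1 dB

22.1 dB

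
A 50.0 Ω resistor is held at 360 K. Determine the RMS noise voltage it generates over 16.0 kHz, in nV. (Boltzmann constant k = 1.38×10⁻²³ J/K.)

126 nV

V_n = √(4kTRB)
4kTRB = 4 × 1.38×10⁻²³ × 360 × 5.00×10¹ × 1.60×10⁴ = 1.59×10⁻¹⁴ V²
V_n = √(1.59×10⁻¹⁴) = 1.26×10⁻⁷ V = 126 nV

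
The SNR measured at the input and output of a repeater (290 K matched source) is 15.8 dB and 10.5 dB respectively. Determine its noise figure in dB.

NF (dB) = SNR_in(dB) − SNR_out(dB) when the source is at T₀
NF = 15.8 − 10.5 = 5.3 dB

5.3 dB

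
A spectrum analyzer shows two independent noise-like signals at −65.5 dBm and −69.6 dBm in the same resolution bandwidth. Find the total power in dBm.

Convert to linear, add, convert back:
P₁ = 2.82×10⁻¹⁰ W, P₂ = 1.10×10⁻¹⁰ W
P_tot = 3.91×10⁻¹⁰ W → 10 log₁₀(P_tot / 10⁻³) = −64.1 dBm

−64.1 dBm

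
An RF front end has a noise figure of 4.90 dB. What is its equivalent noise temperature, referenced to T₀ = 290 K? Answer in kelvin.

F = 10^(4.90/10) = 3.0903
T_e = (F − 1)·T₀ = (3.0903 − 1) × 290 = 606 K

606 K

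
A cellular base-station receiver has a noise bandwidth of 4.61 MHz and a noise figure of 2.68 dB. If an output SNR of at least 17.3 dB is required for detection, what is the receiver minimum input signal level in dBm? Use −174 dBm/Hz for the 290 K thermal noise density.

−87.4 dBm

Sensitivity = −174 + 10 log₁₀(B) + NF + SNR_min
= −174 + 66.64 + 2.68 + 17.3
= −87.38 dBm → −87.4 dBm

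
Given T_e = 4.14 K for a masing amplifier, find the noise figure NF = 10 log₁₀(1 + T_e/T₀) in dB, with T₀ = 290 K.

F = 1 + T_e/T₀ = 1 + 4.14/290 = 1.01428
NF = 10 log₁₀(1.01428) = 0.062 dB

0.062 dB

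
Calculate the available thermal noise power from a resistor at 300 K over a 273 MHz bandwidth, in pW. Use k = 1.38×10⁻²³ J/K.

1.13 pW

P_n = kTB = 1.38×10⁻²³ × 300 × 2.73×10⁸ = 1.13×10⁻¹² W = 1.13 pW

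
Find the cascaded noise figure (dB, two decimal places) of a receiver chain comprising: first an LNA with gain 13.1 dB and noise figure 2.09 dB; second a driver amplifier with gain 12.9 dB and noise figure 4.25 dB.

Convert to linear (a loss of L dB is a gain of −L dB): F_i = 10^(NF_i/10), G_i = 10^(G_i,dB/10)
  Stage 1: F_1 = 10^(2.09/10) = 1.618, G_1 = 10^(13.1/10) = 20.42
  Stage 2: F_2 = 10^(4.25/10) = 2.661, G_2 = 10^(12.9/10) = 19.50
Friis cascade:
  F = 1.618 + (2.661 − 1)/20.42 = 1.699
NF = 10 log₁₀(1.699) = 2.30 dB

2.30 dB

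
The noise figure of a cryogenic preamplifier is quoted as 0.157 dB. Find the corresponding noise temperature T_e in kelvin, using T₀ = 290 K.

F = 10^(0.157/10) = 1.03681
T_e = (F − 1)·T₀ = (1.03681 − 1) × 290 = 10.7 K

10.7 K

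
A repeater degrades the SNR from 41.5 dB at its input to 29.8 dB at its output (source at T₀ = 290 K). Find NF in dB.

11.7 dB

NF (dB) = SNR_in(dB) − SNR_out(dB) when the source is at T₀
NF = 41.5 − 29.8 = 11.7 dB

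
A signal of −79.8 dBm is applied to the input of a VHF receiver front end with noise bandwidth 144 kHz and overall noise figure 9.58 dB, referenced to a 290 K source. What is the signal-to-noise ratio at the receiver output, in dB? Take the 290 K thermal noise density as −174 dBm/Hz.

33.0 dB

Noise floor: N = −174 + 10 log₁₀(B) + NF
10 log₁₀(1.44×10⁵) = 51.58 dB
N = −174 + 51.58 + 9.58 = −112.84 dBm
SNR = P_sig − N = −79.8 − (−112.84) = 33.04 dB → 33.0 dB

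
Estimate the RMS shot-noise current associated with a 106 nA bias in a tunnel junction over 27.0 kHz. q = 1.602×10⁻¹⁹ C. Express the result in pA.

I_n = √(2qI·B)
2qI·B = 2 × 1.602×10⁻¹⁹ × 1.06×10⁻⁷ × 2.70×10⁴ = 9.17×10⁻²² A²
I_n = √(9.17×10⁻²²) = 3.03×10⁻¹¹ A = 30.3 pA

30.3 pA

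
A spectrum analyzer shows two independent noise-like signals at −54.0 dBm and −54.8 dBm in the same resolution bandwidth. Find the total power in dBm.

Convert to linear, add, convert back:
P₁ = 3.98×10⁻⁹ W, P₂ = 3.31×10⁻⁹ W
P_tot = 7.29×10⁻⁹ W → 10 log₁₀(P_tot / 10⁻³) = −51.4 dBm

−51.4 dBm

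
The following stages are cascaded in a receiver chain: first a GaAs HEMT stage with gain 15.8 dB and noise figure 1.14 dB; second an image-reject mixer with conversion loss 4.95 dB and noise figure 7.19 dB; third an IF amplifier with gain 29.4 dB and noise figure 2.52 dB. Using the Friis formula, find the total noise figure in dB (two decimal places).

1.69 dB

Convert to linear (a loss of L dB is a gain of −L dB): F_i = 10^(NF_i/10), G_i = 10^(G_i,dB/10)
  Stage 1: F_1 = 10^(1.14/10) = 1.300, G_1 = 10^(15.8/10) = 38.02
  Stage 2: F_2 = 10^(7.19/10) = 5.236, G_2 = 10^(−4.95/10) = 0.3199
  Stage 3: F_3 = 10^(2.52/10) = 1.786, G_3 = 10^(29.4/10) = 871.0
Friis cascade:
  F = 1.300 + (5.236 − 1)/38.02 + (1.786 − 1)/12.16 = 1.476
NF = 10 log₁₀(1.476) = 1.69 dB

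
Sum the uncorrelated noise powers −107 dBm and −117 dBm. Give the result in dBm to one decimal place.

−106.6 dBm

Convert to linear, add, convert back:
P₁ = 2.00×10⁻¹⁴ W, P₂ = 2.00×10⁻¹⁵ W
P_tot = 2.19×10⁻¹⁴ W → 10 log₁₀(P_tot / 10⁻³) = −106.6 dBm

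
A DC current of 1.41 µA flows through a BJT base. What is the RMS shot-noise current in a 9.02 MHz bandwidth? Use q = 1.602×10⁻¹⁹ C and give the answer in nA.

I_n = √(2qI·B)
2qI·B = 2 × 1.602×10⁻¹⁹ × 1.41×10⁻⁶ × 9.02×10⁶ = 4.07×10⁻¹⁸ A²
I_n = √(4.07×10⁻¹⁸) = 2.02×10⁻⁹ A = 2.02 nA

2.02 nA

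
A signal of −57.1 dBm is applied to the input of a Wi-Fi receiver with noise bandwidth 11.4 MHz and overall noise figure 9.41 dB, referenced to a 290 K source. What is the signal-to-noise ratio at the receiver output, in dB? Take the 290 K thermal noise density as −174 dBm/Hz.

Noise floor: N = −174 + 10 log₁₀(B) + NF
10 log₁₀(1.14×10⁷) = 70.57 dB
N = −174 + 70.57 + 9.41 = −94.02 dBm
SNR = P_sig − N = −57.1 − (−94.02) = 36.92 dB → 36.9 dB

36.9 dB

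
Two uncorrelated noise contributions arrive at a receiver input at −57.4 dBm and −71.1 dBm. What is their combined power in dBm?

Convert to linear, add, convert back:
P₁ = 1.82×10⁻⁹ W, P₂ = 7.76×10⁻¹¹ W
P_tot = 1.90×10⁻⁹ W → 10 log₁₀(P_tot / 10⁻³) = −57.2 dBm

−57.2 dBm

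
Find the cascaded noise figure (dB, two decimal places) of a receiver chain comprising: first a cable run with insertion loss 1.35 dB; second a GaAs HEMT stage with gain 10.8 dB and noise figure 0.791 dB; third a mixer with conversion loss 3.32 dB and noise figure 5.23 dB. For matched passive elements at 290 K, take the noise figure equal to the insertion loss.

Convert to linear (a loss of L dB is a gain of −L dB): F_i = 10^(NF_i/10), G_i = 10^(G_i,dB/10)
  Stage 1: F_1 = 10^(1.35/10) = 1.365, G_1 = 10^(−1.35/10) = 0.7328
  Stage 2: F_2 = 10^(0.791/10) = 1.200, G_2 = 10^(10.8/10) = 12.02
  Stage 3: F_3 = 10^(5.23/10) = 3.334, G_3 = 10^(−3.32/10) = 0.4656
Friis cascade:
  F = 1.365 + (1.200 − 1)/0.7328 + (3.334 − 1)/8.810 = 1.902
NF = 10 log₁₀(1.902) = 2.79 dB

2.79 dB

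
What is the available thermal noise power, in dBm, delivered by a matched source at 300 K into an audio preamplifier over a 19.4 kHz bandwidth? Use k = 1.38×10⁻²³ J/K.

−131.0 dBm

P_n = kTB = 1.38×10⁻²³ × 300 × 1.94×10⁴ = 8.03×10⁻¹⁷ W
In dBm: 10 log₁₀(8.03×10⁻¹⁷ / 10⁻³) = −131.0 dBm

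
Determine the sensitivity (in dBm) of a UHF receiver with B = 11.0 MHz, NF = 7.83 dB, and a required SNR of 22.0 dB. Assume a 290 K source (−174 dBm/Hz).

Sensitivity = −174 + 10 log₁₀(B) + NF + SNR_min
= −174 + 70.41 + 7.83 + 22.0
= −73.76 dBm → −73.8 dBm

−73.8 dBm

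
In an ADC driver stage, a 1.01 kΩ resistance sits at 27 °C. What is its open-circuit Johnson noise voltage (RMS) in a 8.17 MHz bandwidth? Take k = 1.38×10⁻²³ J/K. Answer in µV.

11.7 µV

T = 27 °C + 273.15 = 300.15 K
V_n = √(4kTRB)
4kTRB = 4 × 1.38×10⁻²³ × 300.15 × 1.01×10³ × 8.17×10⁶ = 1.37×10⁻¹⁰ V²
V_n = √(1.37×10⁻¹⁰) = 1.17×10⁻⁵ V = 11.7 µV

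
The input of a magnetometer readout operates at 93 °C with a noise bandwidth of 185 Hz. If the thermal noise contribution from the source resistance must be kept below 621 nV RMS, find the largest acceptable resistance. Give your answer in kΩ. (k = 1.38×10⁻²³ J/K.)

103 kΩ

T = 93 °C + 273.15 = 366.15 K
Johnson–Nyquist: V_n = √(4kTRB) ⇒ R = V_n² / (4kTB)
4kTB = 4 × 1.38×10⁻²³ × 366.15 × 1.85×10² = 3.74×10⁻¹⁸
R = (6.21×10⁻⁷)² / 3.74×10⁻¹⁸ = 1.03×10⁵ Ω = 103 kΩ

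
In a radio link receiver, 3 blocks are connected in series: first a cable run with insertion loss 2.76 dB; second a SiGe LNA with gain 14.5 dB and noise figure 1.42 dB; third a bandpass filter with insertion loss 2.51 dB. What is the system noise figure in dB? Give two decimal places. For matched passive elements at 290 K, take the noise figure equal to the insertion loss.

4.27 dB

Convert to linear (a loss of L dB is a gain of −L dB): F_i = 10^(NF_i/10), G_i = 10^(G_i,dB/10)
  Stage 1: F_1 = 10^(2.76/10) = 1.888, G_1 = 10^(−2.76/10) = 0.5297
  Stage 2: F_2 = 10^(1.42/10) = 1.387, G_2 = 10^(14.5/10) = 28.18
  Stage 3: F_3 = 10^(2.51/10) = 1.782, G_3 = 10^(−2.51/10) = 0.5610
Friis cascade:
  F = 1.888 + (1.387 − 1)/0.5297 + (1.782 − 1)/14.93 = 2.671
NF = 10 log₁₀(2.671) = 4.27 dB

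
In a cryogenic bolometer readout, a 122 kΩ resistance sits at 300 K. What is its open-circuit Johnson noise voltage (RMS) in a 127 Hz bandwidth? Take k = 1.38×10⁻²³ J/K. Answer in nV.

V_n = √(4kTRB)
4kTRB = 4 × 1.38×10⁻²³ × 300 × 1.22×10⁵ × 1.27×10² = 2.57×10⁻¹³ V²
V_n = √(2.57×10⁻¹³) = 5.07×10⁻⁷ V = 507 nV

507 nV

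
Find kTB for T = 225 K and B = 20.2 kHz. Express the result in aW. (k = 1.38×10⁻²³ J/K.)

P_n = kTB = 1.38×10⁻²³ × 225 × 2.02×10⁴ = 6.27×10⁻¹⁷ W = 62.7 aW

62.7 aW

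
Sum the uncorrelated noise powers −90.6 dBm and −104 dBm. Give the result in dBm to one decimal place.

−90.4 dBm

Convert to linear, add, convert back:
P₁ = 8.71×10⁻¹³ W, P₂ = 3.98×10⁻¹⁴ W
P_tot = 9.11×10⁻¹³ W → 10 log₁₀(P_tot / 10⁻³) = −90.4 dBm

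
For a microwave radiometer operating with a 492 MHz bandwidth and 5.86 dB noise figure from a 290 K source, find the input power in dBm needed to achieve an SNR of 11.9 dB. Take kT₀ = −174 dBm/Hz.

−69.3 dBm

Sensitivity = −174 + 10 log₁₀(B) + NF + SNR_min
= −174 + 86.92 + 5.86 + 11.9
= −69.32 dBm → −69.3 dBm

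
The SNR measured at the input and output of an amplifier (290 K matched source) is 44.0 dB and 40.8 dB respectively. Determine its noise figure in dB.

3.2 dB

NF (dB) = SNR_in(dB) − SNR_out(dB) when the source is at T₀
NF = 44.0 − 40.8 = 3.2 dB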